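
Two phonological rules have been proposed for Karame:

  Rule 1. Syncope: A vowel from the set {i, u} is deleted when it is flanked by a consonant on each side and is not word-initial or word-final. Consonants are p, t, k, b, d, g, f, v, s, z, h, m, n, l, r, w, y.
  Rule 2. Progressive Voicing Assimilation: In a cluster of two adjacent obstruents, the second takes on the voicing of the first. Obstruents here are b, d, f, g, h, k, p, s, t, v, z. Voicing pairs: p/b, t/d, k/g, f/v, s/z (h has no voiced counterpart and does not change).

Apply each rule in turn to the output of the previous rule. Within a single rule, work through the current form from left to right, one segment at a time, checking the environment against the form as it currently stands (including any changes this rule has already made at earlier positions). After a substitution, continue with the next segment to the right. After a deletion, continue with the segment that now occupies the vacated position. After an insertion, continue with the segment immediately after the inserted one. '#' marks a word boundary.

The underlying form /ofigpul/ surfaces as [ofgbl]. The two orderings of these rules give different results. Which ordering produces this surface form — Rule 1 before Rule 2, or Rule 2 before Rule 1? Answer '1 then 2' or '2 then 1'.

Order 1 then 2:
  1 Syncope: [ofigpul] → [ofgpl]
  2 Progressive Voicing Assimilation: [ofgpl] → [ofkpl]
  result: [ofkpl]
Order 2 then 1:
  2 Progressive Voicing Assimilation: [ofigpul] → [ofigbul]
  1 Syncope: [ofigbul] → [ofgbl]
  result: [ofgbl]

2 then 1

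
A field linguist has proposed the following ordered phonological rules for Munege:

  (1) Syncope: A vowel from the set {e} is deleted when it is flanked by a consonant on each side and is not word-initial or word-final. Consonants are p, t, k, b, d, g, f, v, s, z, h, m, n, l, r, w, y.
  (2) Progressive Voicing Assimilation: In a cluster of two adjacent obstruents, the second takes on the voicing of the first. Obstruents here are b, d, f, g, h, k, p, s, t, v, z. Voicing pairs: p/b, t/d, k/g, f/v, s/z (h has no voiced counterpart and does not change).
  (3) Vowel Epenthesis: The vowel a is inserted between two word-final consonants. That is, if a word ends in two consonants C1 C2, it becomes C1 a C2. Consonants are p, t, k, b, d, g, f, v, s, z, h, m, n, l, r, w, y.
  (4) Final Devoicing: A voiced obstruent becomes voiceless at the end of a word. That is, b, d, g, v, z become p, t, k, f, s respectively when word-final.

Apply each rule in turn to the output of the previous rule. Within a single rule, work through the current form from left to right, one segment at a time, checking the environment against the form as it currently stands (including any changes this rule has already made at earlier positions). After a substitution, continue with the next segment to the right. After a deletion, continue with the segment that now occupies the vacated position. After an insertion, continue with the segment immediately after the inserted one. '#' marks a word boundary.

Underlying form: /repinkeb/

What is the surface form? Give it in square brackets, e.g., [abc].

(1) Syncope: [repinkeb] → [rpinkb]
(2) Progressive Voicing Assimilation: [rpinkb] → [rpinkp]
(3) Vowel Epenthesis: [rpinkp] → [rpinkap]
(4) Final Devoicing: no change — [rpinkap]

[rpinkap]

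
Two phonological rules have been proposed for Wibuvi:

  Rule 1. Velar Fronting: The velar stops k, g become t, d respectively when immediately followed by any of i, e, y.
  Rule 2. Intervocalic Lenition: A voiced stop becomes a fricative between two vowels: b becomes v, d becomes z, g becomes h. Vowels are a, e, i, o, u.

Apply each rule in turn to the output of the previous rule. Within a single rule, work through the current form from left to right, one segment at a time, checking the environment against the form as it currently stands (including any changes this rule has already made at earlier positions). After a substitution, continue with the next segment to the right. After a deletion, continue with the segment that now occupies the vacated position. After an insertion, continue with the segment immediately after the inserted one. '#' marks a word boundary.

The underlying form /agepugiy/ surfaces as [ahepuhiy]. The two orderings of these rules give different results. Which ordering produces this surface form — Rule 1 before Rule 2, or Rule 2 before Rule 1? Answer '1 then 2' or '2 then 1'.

Order 1 then 2:
  1 Velar Fronting: [agepugiy] → [adepudiy]
  2 Intervocalic Lenition: [adepudiy] → [azepuziy]
  result: [azepuziy]
Order 2 then 1:
  2 Intervocalic Lenition: [agepugiy] → [ahepuhiy]
  1 Velar Fronting: no change — [ahepuhiy]
  result: [ahepuhiy]

2 then 1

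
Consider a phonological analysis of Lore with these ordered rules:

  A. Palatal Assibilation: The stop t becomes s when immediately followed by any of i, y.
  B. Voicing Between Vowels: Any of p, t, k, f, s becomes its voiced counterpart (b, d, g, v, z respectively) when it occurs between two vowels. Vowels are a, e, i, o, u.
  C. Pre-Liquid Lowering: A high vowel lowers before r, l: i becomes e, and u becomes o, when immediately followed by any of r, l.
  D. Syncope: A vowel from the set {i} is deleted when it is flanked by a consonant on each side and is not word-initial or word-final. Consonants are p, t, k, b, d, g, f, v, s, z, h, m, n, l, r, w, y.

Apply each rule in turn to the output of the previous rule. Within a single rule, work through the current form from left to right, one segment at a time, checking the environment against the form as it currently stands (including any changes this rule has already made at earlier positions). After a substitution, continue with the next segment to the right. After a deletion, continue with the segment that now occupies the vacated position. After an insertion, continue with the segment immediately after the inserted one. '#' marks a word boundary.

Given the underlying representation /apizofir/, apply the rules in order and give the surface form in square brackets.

[abzover]

A Palatal Assibilation: no change — [apizofir]
B Voicing Between Vowels: [apizofir] → [abizovir]
C Pre-Liquid Lowering: [abizovir] → [abizover]
D Syncope: [abizover] → [abzover]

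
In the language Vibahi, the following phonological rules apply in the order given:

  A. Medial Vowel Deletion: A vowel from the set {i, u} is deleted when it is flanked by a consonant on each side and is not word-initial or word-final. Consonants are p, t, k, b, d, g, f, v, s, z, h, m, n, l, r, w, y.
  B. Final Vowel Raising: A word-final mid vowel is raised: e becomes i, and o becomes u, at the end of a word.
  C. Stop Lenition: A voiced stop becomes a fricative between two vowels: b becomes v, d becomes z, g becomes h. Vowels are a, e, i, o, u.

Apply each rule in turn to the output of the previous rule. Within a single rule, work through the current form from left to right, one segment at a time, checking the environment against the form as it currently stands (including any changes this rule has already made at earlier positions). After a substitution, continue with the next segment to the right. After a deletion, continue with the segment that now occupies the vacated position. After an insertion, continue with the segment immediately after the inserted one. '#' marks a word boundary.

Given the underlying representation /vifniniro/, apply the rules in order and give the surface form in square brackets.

A Medial Vowel Deletion: [vifniniro] → [vfnnro]
B Final Vowel Raising: [vfnnro] → [vfnnru]
C Stop Lenition: no change — [vfnnru]

[vfnnru]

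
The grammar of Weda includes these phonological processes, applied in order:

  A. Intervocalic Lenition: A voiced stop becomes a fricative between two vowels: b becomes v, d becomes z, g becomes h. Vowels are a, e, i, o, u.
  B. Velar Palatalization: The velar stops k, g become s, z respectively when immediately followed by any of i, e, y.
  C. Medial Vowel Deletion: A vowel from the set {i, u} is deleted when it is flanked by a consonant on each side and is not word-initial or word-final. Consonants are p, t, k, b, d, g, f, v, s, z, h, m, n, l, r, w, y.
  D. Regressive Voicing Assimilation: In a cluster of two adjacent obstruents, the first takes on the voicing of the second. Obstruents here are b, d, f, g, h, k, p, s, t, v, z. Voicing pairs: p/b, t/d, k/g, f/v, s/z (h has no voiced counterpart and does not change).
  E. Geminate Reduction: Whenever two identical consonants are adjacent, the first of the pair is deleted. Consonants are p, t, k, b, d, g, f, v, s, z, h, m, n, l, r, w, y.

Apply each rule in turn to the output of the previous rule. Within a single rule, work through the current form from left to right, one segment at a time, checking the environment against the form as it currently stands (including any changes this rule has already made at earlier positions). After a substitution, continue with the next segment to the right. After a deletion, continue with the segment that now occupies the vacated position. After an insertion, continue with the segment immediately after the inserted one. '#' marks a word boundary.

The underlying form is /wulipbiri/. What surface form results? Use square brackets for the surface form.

[wlbri]

A Intervocalic Lenition: no change — [wulipbiri]
B Velar Palatalization: no change — [wulipbiri]
C Medial Vowel Deletion: [wulipbiri] → [wlpbri]
D Regressive Voicing Assimilation: [wlpbri] → [wlbbri]
E Geminate Reduction: [wlbbri] → [wlbri]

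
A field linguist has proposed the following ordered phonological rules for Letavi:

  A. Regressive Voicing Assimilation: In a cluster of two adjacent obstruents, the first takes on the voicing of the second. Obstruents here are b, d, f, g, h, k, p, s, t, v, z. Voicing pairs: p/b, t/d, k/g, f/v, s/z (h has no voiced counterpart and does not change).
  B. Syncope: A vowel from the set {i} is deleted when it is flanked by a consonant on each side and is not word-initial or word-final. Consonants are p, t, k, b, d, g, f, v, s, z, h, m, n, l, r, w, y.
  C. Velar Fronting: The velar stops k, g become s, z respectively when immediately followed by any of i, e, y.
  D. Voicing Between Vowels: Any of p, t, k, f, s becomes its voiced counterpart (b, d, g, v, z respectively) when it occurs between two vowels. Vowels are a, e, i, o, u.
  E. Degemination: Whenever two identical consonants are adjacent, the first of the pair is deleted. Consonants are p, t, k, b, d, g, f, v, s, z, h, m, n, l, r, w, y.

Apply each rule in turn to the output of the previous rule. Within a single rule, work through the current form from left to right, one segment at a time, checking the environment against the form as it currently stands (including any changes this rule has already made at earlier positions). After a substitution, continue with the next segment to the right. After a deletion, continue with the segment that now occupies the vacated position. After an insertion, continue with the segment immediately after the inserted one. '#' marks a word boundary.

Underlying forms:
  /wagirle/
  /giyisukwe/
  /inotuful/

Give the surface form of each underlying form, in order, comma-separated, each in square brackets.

/wagirle/:
  A Regressive Voicing Assimilation: no change — [wagirle]
  B Syncope: [wagirle] → [wagrle]
  C Velar Fronting: no change — [wagrle]
  D Voicing Between Vowels: no change — [wagrle]
  E Degemination: no change — [wagrle]
/giyisukwe/:
  A Regressive Voicing Assimilation: no change — [giyisukwe]
  B Syncope: [giyisukwe] → [gysukwe]
  C Velar Fronting: [gysukwe] → [zysukwe]
  D Voicing Between Vowels: no change — [zysukwe]
  E Degemination: no change — [zysukwe]
/inotuful/:
  A Regressive Voicing Assimilation: no change — [inotuful]
  B Syncope: no change — [inotuful]
  C Velar Fronting: no change — [inotuful]
  D Voicing Between Vowels: [inotuful] → [inoduvul]
  E Degemination: no change — [inoduvul]

[wagrle], [zysukwe], [inoduvul]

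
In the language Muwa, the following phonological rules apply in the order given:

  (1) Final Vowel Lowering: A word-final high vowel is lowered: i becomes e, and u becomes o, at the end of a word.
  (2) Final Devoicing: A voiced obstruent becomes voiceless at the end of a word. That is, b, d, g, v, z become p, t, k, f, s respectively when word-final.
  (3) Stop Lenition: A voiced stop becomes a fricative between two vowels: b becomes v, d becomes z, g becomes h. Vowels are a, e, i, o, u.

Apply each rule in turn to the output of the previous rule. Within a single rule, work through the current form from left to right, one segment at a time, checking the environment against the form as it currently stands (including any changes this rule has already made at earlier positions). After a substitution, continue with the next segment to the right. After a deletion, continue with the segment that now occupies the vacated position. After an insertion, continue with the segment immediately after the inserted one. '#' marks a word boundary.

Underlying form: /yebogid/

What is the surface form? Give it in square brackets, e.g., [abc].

[yevohit]

(1) Final Vowel Lowering: no change — [yebogid]
(2) Final Devoicing: [yebogid] → [yebogit]
(3) Stop Lenition: [yebogit] → [yevohit]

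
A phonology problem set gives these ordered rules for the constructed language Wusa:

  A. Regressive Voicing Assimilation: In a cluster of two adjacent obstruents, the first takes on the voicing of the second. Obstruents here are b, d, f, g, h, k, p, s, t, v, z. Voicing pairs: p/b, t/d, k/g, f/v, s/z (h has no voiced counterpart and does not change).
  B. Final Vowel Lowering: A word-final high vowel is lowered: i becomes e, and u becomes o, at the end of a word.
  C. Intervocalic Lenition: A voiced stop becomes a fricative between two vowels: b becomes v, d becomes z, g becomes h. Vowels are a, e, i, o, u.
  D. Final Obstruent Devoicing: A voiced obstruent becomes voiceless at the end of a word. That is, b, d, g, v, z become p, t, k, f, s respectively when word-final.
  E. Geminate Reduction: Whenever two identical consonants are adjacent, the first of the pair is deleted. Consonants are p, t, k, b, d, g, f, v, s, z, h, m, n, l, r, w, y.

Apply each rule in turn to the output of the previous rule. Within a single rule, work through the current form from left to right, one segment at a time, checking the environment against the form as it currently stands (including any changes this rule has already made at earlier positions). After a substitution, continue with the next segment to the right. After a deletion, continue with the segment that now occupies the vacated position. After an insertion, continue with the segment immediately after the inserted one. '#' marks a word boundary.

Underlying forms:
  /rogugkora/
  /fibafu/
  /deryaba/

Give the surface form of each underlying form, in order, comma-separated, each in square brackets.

/rogugkora/:
  A Regressive Voicing Assimilation: [rogugkora] → [rogukkora]
  B Final Vowel Lowering: no change — [rogukkora]
  C Intervocalic Lenition: [rogukkora] → [rohukkora]
  D Final Obstruent Devoicing: no change — [rohukkora]
  E Geminate Reduction: [rohukkora] → [rohukora]
/fibafu/:
  A Regressive Voicing Assimilation: no change — [fibafu]
  B Final Vowel Lowering: [fibafu] → [fibafo]
  C Intervocalic Lenition: [fibafo] → [fivafo]
  D Final Obstruent Devoicing: no change — [fivafo]
  E Geminate Reduction: no change — [fivafo]
/deryaba/:
  A Regressive Voicing Assimilation: no change — [deryaba]
  B Final Vowel Lowering: no change — [deryaba]
  C Intervocalic Lenition: [deryaba] → [deryava]
  D Final Obstruent Devoicing: no change — [deryava]
  E Geminate Reduction: no change — [deryava]

[rohukora], [fivafo], [deryava]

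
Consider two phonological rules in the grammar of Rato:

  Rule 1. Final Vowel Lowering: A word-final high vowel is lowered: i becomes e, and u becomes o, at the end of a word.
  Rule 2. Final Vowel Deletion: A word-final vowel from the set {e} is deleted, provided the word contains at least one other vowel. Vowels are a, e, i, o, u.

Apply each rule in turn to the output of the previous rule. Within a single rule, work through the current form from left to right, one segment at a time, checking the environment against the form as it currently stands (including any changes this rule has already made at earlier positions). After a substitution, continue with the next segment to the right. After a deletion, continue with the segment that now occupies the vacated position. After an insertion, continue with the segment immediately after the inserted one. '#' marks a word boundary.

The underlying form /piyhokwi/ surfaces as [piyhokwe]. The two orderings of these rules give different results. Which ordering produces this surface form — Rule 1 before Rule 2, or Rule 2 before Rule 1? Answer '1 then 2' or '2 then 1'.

Order 1 then 2:
  1 Final Vowel Lowering: [piyhokwi] → [piyhokwe]
  2 Final Vowel Deletion: [piyhokwe] → [piyhokw]
  result: [piyhokw]
Order 2 then 1:
  2 Final Vowel Deletion: no change — [piyhokwi]
  1 Final Vowel Lowering: [piyhokwi] → [piyhokwe]
  result: [piyhokwe]

2 then 1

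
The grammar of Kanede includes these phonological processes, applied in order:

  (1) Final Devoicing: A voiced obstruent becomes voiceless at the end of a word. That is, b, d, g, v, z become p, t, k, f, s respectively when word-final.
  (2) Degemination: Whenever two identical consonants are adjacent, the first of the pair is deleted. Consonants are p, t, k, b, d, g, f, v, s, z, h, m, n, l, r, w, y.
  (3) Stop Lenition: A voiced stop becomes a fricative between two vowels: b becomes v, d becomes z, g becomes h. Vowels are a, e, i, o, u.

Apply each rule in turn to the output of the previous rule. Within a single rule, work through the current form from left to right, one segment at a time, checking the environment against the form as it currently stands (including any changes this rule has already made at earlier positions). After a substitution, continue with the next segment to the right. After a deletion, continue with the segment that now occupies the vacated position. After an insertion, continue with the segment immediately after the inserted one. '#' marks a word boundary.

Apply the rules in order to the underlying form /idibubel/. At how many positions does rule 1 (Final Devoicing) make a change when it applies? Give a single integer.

(1) Final Devoicing: no change — [idibubel]
(2) Degemination: no change — [idibubel]
(3) Stop Lenition: [idibubel] → [izivuvel]
Rule 1 changed 0 position(s).

0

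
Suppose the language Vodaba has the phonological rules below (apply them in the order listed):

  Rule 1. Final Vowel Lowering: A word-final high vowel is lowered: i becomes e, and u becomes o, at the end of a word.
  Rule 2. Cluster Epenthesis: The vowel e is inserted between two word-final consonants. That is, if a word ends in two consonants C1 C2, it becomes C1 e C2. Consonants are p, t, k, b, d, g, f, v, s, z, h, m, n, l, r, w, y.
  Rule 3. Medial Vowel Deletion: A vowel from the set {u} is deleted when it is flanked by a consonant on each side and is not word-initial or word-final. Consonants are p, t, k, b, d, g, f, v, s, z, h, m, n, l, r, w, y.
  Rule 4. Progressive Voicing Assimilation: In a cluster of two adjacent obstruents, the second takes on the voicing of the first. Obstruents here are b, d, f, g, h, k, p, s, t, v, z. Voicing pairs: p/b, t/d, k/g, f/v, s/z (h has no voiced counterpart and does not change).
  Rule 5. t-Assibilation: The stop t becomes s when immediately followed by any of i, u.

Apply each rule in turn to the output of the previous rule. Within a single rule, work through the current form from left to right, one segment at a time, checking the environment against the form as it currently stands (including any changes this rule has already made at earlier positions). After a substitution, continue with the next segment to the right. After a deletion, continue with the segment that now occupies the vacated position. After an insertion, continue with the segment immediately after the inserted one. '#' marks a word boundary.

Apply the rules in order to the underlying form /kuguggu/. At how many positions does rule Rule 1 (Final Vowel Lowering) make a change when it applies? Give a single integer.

1

Rule 1 Final Vowel Lowering: [kuguggu] → [kuguggo]
Rule 2 Cluster Epenthesis: no change — [kuguggo]
Rule 3 Medial Vowel Deletion: [kuguggo] → [kgggo]
Rule 4 Progressive Voicing Assimilation: [kgggo] → [kkkko]
Rule 5 t-Assibilation: no change — [kkkko]
Rule Rule 1 changed 1 position(s).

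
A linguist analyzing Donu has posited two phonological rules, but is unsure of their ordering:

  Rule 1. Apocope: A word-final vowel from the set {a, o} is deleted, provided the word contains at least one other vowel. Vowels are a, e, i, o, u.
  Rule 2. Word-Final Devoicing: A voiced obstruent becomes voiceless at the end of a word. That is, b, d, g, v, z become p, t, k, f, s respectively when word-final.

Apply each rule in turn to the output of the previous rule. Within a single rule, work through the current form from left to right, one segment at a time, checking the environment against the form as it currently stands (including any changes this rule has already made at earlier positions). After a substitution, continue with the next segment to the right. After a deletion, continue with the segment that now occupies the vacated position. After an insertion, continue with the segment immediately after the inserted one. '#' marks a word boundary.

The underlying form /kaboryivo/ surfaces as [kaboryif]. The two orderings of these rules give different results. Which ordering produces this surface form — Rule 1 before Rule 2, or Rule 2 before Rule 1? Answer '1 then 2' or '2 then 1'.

1 then 2

Order 1 then 2:
  1 Apocope: [kaboryivo] → [kaboryiv]
  2 Word-Final Devoicing: [kaboryiv] → [kaboryif]
  result: [kaboryif]
Order 2 then 1:
  2 Word-Final Devoicing: no change — [kaboryivo]
  1 Apocope: [kaboryivo] → [kaboryiv]
  result: [kaboryiv]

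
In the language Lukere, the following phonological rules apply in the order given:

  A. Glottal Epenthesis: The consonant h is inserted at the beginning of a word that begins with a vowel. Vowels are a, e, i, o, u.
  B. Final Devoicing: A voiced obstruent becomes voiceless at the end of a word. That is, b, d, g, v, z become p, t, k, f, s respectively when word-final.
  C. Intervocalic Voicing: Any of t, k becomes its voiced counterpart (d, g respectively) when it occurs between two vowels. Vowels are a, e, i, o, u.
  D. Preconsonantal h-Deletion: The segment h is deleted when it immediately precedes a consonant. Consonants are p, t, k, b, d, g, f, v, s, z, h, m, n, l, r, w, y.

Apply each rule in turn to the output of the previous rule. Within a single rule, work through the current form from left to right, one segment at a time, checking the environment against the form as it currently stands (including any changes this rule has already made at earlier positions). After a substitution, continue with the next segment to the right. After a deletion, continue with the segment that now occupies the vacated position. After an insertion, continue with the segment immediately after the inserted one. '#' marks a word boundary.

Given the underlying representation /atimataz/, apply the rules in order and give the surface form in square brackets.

[hadimadas]

A Glottal Epenthesis: [atimataz] → [hatimataz]
B Final Devoicing: [hatimataz] → [hatimatas]
C Intervocalic Voicing: [hatimatas] → [hadimadas]
D Preconsonantal h-Deletion: no change — [hadimadas]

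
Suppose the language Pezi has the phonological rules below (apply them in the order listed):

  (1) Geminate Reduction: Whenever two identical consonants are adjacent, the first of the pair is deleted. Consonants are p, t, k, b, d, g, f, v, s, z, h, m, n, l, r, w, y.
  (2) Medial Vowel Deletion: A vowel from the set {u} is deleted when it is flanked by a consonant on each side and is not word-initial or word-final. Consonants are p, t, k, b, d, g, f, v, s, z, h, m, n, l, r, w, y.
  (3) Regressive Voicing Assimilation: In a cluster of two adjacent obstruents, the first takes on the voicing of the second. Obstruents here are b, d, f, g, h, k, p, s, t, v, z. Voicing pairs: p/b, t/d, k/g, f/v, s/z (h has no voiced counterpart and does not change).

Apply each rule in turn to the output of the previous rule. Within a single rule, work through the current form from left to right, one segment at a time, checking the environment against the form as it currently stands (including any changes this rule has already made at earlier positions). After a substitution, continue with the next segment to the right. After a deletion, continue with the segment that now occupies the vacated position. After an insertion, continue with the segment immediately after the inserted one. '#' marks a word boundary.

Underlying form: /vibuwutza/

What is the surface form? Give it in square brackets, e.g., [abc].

[vibwdza]

(1) Geminate Reduction: no change — [vibuwutza]
(2) Medial Vowel Deletion: [vibuwutza] → [vibwtza]
(3) Regressive Voicing Assimilation: [vibwtza] → [vibwdza]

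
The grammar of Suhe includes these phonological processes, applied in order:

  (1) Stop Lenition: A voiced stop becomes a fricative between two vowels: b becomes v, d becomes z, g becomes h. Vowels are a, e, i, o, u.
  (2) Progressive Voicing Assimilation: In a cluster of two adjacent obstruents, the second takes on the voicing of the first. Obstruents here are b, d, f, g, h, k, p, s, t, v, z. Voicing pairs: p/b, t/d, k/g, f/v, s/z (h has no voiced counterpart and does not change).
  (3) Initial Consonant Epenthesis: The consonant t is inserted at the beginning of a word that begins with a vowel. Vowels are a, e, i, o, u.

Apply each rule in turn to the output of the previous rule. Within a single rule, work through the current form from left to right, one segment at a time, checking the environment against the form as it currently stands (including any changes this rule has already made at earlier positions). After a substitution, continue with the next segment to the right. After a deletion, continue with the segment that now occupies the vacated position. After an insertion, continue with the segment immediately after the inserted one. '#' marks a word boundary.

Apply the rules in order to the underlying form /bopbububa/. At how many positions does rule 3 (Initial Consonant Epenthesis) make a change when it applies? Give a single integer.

(1) Stop Lenition: [bopbububa] → [bopbuvuva]
(2) Progressive Voicing Assimilation: [bopbuvuva] → [boppuvuva]
(3) Initial Consonant Epenthesis: no change — [boppuvuva]
Rule 3 changed 0 position(s).

0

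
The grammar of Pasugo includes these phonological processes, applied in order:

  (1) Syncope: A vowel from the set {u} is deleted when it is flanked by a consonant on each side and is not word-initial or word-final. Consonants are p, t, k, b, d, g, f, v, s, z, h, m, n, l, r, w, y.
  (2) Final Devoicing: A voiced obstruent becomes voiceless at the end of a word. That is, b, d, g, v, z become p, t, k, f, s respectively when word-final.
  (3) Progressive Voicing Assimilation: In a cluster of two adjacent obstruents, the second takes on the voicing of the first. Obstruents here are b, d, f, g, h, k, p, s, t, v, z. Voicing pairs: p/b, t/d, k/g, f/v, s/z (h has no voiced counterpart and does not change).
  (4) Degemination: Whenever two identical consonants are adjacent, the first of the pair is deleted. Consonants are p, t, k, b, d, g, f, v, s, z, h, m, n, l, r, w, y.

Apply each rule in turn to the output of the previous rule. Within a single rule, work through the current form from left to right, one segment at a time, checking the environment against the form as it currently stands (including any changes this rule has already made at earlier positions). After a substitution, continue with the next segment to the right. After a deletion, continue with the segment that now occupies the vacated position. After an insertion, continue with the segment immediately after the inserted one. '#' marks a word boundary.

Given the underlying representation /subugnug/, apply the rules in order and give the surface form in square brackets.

[spknk]

(1) Syncope: [subugnug] → [sbgng]
(2) Final Devoicing: [sbgng] → [sbgnk]
(3) Progressive Voicing Assimilation: [sbgnk] → [spknk]
(4) Degemination: no change — [spknk]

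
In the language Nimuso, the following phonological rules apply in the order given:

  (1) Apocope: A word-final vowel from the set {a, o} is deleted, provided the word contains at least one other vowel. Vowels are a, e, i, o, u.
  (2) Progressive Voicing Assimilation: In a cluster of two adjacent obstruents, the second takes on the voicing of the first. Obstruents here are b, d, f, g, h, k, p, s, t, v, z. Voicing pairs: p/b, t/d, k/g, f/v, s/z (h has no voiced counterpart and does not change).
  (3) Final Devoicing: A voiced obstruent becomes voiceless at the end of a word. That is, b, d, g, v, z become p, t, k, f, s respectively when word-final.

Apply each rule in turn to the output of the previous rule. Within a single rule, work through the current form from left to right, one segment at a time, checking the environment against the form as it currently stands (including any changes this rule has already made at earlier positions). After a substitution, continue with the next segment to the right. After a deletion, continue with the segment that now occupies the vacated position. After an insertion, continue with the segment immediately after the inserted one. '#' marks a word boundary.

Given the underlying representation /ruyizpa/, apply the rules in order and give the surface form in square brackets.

[ruyizp]

(1) Apocope: [ruyizpa] → [ruyizp]
(2) Progressive Voicing Assimilation: [ruyizp] → [ruyizb]
(3) Final Devoicing: [ruyizb] → [ruyizp]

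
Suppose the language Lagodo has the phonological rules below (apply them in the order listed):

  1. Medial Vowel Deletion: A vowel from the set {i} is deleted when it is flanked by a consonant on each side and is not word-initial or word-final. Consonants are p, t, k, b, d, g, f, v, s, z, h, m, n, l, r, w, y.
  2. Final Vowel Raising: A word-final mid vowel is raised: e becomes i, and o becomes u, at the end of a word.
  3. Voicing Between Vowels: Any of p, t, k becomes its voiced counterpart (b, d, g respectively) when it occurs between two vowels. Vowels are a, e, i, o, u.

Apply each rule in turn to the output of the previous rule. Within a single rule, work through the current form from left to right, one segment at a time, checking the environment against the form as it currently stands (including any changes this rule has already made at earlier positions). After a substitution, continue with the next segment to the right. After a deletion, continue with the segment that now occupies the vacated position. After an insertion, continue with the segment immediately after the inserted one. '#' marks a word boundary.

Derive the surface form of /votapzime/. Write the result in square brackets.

1 Medial Vowel Deletion: [votapzime] → [votapzme]
2 Final Vowel Raising: [votapzme] → [votapzmi]
3 Voicing Between Vowels: [votapzmi] → [vodapzmi]

[vodapzmi]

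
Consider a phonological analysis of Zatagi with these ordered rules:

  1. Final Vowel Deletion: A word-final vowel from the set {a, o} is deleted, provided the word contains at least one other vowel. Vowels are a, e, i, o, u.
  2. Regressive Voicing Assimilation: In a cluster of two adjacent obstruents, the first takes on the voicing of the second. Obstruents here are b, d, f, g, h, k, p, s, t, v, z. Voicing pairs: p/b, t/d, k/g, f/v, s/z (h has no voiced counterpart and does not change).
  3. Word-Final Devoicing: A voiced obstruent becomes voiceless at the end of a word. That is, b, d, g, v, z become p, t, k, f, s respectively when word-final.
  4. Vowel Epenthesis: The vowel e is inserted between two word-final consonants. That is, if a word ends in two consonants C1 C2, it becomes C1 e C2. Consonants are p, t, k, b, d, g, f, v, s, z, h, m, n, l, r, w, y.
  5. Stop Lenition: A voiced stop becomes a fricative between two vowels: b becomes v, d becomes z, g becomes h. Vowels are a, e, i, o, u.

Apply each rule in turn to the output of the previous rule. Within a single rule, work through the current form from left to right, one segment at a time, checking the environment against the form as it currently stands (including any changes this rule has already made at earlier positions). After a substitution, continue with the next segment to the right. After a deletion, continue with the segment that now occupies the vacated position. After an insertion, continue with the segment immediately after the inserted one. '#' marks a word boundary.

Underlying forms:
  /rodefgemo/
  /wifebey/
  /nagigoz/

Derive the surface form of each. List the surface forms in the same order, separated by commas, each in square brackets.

/rodefgemo/:
  1 Final Vowel Deletion: [rodefgemo] → [rodefgem]
  2 Regressive Voicing Assimilation: [rodefgem] → [rodevgem]
  3 Word-Final Devoicing: no change — [rodevgem]
  4 Vowel Epenthesis: no change — [rodevgem]
  5 Stop Lenition: [rodevgem] → [rozevgem]
/wifebey/:
  1 Final Vowel Deletion: no change — [wifebey]
  2 Regressive Voicing Assimilation: no change — [wifebey]
  3 Word-Final Devoicing: no change — [wifebey]
  4 Vowel Epenthesis: no change — [wifebey]
  5 Stop Lenition: [wifebey] → [wifevey]
/nagigoz/:
  1 Final Vowel Deletion: no change — [nagigoz]
  2 Regressive Voicing Assimilation: no change — [nagigoz]
  3 Word-Final Devoicing: [nagigoz] → [nagigos]
  4 Vowel Epenthesis: no change — [nagigos]
  5 Stop Lenition: [nagigos] → [nahihos]

[rozevgem], [wifevey], [nahihos]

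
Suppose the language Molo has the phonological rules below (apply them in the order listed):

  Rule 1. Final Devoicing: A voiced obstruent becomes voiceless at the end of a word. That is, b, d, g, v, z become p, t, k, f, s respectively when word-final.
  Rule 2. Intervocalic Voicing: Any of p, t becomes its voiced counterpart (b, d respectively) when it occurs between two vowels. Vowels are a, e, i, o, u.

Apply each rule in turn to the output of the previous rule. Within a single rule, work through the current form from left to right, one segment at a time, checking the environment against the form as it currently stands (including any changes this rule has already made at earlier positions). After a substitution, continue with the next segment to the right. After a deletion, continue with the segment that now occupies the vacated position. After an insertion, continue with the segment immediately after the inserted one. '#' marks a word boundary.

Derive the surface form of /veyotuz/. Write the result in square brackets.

[veyodus]

Rule 1 Final Devoicing: [veyotuz] → [veyotus]
Rule 2 Intervocalic Voicing: [veyotus] → [veyodus]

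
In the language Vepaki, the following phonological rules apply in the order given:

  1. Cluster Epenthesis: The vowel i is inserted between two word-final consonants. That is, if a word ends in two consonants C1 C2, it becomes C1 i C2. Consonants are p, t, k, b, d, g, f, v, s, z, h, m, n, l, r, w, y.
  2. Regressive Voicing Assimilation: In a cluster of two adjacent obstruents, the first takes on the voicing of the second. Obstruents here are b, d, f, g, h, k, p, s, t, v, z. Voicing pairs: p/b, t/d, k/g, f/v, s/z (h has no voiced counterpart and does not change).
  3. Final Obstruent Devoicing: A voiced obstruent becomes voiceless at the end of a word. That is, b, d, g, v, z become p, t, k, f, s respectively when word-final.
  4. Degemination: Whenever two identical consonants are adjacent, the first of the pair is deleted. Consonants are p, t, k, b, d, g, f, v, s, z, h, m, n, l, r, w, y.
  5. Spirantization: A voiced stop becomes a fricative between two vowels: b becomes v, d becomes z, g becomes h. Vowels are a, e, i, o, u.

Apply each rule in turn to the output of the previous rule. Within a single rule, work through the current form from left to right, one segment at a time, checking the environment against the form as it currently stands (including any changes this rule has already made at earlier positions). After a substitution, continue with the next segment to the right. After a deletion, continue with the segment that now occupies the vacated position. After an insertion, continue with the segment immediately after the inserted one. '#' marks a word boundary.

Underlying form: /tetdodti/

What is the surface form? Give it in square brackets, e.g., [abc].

[tezoti]

1 Cluster Epenthesis: no change — [tetdodti]
2 Regressive Voicing Assimilation: [tetdodti] → [teddotti]
3 Final Obstruent Devoicing: no change — [teddotti]
4 Degemination: [teddotti] → [tedoti]
5 Spirantization: [tedoti] → [tezoti]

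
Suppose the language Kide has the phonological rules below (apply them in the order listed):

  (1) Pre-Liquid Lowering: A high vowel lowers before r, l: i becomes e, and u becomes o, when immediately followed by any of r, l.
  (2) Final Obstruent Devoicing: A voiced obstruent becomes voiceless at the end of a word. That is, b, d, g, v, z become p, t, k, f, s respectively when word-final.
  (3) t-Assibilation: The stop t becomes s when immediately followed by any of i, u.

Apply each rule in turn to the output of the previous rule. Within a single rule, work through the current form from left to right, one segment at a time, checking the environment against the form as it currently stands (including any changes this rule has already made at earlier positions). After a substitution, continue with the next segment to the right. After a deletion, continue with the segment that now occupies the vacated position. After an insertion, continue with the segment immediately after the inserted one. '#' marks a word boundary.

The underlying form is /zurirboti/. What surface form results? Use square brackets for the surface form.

(1) Pre-Liquid Lowering: [zurirboti] → [zorerboti]
(2) Final Obstruent Devoicing: no change — [zorerboti]
(3) t-Assibilation: [zorerboti] → [zorerbosi]

[zorerbosi]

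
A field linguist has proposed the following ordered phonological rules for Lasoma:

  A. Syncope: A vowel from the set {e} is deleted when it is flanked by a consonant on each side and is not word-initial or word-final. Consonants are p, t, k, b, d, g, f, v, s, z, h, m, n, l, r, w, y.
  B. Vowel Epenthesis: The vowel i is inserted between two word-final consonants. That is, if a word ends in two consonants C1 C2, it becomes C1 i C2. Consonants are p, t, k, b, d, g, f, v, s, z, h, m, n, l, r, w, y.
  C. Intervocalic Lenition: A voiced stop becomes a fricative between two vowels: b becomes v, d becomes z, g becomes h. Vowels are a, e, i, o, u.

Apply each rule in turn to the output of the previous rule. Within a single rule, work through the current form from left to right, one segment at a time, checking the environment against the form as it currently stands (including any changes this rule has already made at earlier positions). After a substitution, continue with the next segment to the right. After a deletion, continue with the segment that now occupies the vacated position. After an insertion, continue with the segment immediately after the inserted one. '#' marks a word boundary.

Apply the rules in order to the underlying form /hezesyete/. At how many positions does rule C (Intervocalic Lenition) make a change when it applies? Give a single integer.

A Syncope: [hezesyete] → [hzsyte]
B Vowel Epenthesis: no change — [hzsyte]
C Intervocalic Lenition: no change — [hzsyte]
Rule C changed 0 position(s).

0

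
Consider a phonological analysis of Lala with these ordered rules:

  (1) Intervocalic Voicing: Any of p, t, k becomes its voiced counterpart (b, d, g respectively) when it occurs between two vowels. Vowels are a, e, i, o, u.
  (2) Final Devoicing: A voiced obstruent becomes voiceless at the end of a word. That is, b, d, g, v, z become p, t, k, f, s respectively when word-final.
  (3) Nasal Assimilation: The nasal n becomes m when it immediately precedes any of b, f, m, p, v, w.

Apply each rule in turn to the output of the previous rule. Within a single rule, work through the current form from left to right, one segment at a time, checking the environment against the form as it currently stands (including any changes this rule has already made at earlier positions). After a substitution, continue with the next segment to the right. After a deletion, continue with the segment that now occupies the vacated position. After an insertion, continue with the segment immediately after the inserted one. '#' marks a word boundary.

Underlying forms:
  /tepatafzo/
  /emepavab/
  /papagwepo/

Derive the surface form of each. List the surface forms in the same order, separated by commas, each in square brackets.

[tebadafzo], [emebavap], [pabagwebo]

/tepatafzo/:
  (1) Intervocalic Voicing: [tepatafzo] → [tebadafzo]
  (2) Final Devoicing: no change — [tebadafzo]
  (3) Nasal Assimilation: no change — [tebadafzo]
/emepavab/:
  (1) Intervocalic Voicing: [emepavab] → [emebavab]
  (2) Final Devoicing: [emebavab] → [emebavap]
  (3) Nasal Assimilation: no change — [emebavap]
/papagwepo/:
  (1) Intervocalic Voicing: [papagwepo] → [pabagwebo]
  (2) Final Devoicing: no change — [pabagwebo]
  (3) Nasal Assimilation: no change — [pabagwebo]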